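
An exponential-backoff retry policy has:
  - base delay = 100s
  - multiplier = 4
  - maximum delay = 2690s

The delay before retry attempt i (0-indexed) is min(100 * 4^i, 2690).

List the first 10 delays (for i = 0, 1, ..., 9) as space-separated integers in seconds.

Answer: 100 400 1600 2690 2690 2690 2690 2690 2690 2690

Derivation:
Computing each delay:
  i=0: min(100*4^0, 2690) = 100
  i=1: min(100*4^1, 2690) = 400
  i=2: min(100*4^2, 2690) = 1600
  i=3: min(100*4^3, 2690) = 2690
  i=4: min(100*4^4, 2690) = 2690
  i=5: min(100*4^5, 2690) = 2690
  i=6: min(100*4^6, 2690) = 2690
  i=7: min(100*4^7, 2690) = 2690
  i=8: min(100*4^8, 2690) = 2690
  i=9: min(100*4^9, 2690) = 2690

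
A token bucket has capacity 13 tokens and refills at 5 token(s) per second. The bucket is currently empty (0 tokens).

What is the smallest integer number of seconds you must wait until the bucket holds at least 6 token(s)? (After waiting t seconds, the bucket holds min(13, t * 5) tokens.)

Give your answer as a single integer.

Need t * 5 >= 6, so t >= 6/5.
Smallest integer t = ceil(6/5) = 2.

Answer: 2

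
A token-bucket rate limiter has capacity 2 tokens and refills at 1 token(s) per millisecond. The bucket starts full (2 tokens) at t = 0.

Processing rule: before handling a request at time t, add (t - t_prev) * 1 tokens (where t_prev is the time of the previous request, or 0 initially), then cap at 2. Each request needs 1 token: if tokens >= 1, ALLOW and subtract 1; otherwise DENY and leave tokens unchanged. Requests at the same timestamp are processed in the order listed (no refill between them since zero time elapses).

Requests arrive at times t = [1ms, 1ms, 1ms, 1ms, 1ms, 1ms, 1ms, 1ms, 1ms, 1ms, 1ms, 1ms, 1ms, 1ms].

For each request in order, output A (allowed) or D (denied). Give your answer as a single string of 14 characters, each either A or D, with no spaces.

Simulating step by step:
  req#1 t=1ms: ALLOW
  req#2 t=1ms: ALLOW
  req#3 t=1ms: DENY
  req#4 t=1ms: DENY
  req#5 t=1ms: DENY
  req#6 t=1ms: DENY
  req#7 t=1ms: DENY
  req#8 t=1ms: DENY
  req#9 t=1ms: DENY
  req#10 t=1ms: DENY
  req#11 t=1ms: DENY
  req#12 t=1ms: DENY
  req#13 t=1ms: DENY
  req#14 t=1ms: DENY

Answer: AADDDDDDDDDDDD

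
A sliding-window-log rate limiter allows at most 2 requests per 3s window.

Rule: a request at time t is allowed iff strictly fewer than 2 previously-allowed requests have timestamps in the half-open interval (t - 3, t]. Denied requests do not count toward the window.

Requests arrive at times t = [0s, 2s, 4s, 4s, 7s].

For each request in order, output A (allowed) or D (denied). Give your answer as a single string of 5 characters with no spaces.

Answer: AAADA

Derivation:
Tracking allowed requests in the window:
  req#1 t=0s: ALLOW
  req#2 t=2s: ALLOW
  req#3 t=4s: ALLOW
  req#4 t=4s: DENY
  req#5 t=7s: ALLOW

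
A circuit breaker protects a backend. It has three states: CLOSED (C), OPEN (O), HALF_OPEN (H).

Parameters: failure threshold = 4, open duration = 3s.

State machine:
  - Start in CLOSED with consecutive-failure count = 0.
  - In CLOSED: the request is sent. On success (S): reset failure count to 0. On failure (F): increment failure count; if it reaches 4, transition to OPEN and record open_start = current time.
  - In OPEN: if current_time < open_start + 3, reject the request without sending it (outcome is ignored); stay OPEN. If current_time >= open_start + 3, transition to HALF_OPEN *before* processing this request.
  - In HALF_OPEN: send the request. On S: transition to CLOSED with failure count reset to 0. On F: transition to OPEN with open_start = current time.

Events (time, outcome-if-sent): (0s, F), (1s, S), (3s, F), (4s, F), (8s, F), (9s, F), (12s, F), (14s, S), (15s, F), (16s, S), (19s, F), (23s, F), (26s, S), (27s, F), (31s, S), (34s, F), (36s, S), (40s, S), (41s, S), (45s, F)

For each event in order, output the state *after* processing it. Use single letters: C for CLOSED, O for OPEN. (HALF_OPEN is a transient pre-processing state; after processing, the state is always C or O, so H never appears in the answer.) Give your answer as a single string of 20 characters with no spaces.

State after each event:
  event#1 t=0s outcome=F: state=CLOSED
  event#2 t=1s outcome=S: state=CLOSED
  event#3 t=3s outcome=F: state=CLOSED
  event#4 t=4s outcome=F: state=CLOSED
  event#5 t=8s outcome=F: state=CLOSED
  event#6 t=9s outcome=F: state=OPEN
  event#7 t=12s outcome=F: state=OPEN
  event#8 t=14s outcome=S: state=OPEN
  event#9 t=15s outcome=F: state=OPEN
  event#10 t=16s outcome=S: state=OPEN
  event#11 t=19s outcome=F: state=OPEN
  event#12 t=23s outcome=F: state=OPEN
  event#13 t=26s outcome=S: state=CLOSED
  event#14 t=27s outcome=F: state=CLOSED
  event#15 t=31s outcome=S: state=CLOSED
  event#16 t=34s outcome=F: state=CLOSED
  event#17 t=36s outcome=S: state=CLOSED
  event#18 t=40s outcome=S: state=CLOSED
  event#19 t=41s outcome=S: state=CLOSED
  event#20 t=45s outcome=F: state=CLOSED

Answer: CCCCCOOOOOOOCCCCCCCC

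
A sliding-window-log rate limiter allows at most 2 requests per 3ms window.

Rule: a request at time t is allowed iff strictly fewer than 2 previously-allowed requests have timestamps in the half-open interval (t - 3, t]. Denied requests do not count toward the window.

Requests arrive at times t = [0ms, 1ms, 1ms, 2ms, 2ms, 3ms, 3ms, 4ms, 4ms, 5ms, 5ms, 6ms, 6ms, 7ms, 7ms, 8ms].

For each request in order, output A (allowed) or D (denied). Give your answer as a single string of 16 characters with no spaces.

Tracking allowed requests in the window:
  req#1 t=0ms: ALLOW
  req#2 t=1ms: ALLOW
  req#3 t=1ms: DENY
  req#4 t=2ms: DENY
  req#5 t=2ms: DENY
  req#6 t=3ms: ALLOW
  req#7 t=3ms: DENY
  req#8 t=4ms: ALLOW
  req#9 t=4ms: DENY
  req#10 t=5ms: DENY
  req#11 t=5ms: DENY
  req#12 t=6ms: ALLOW
  req#13 t=6ms: DENY
  req#14 t=7ms: ALLOW
  req#15 t=7ms: DENY
  req#16 t=8ms: DENY

Answer: AADDDADADDDADADD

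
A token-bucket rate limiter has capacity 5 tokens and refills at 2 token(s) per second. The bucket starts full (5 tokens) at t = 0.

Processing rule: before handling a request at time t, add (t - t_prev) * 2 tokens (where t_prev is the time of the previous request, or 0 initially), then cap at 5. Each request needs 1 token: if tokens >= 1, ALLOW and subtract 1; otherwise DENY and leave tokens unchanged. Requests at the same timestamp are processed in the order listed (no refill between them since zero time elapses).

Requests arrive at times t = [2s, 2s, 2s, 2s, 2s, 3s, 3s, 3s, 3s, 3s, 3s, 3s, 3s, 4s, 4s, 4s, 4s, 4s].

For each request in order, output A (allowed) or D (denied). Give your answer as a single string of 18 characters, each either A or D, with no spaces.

Answer: AAAAAAADDDDDDAADDD

Derivation:
Simulating step by step:
  req#1 t=2s: ALLOW
  req#2 t=2s: ALLOW
  req#3 t=2s: ALLOW
  req#4 t=2s: ALLOW
  req#5 t=2s: ALLOW
  req#6 t=3s: ALLOW
  req#7 t=3s: ALLOW
  req#8 t=3s: DENY
  req#9 t=3s: DENY
  req#10 t=3s: DENY
  req#11 t=3s: DENY
  req#12 t=3s: DENY
  req#13 t=3s: DENY
  req#14 t=4s: ALLOW
  req#15 t=4s: ALLOW
  req#16 t=4s: DENY
  req#17 t=4s: DENY
  req#18 t=4s: DENY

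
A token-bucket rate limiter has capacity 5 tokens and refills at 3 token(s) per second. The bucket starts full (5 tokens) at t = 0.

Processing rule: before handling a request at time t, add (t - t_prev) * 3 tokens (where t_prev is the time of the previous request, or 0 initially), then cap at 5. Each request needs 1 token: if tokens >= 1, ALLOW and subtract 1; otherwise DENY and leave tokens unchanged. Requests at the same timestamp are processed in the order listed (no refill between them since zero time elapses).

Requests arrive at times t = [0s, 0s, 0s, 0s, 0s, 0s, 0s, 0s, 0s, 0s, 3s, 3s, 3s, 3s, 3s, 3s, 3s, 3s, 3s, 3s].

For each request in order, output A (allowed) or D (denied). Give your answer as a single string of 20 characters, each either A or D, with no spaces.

Answer: AAAAADDDDDAAAAADDDDD

Derivation:
Simulating step by step:
  req#1 t=0s: ALLOW
  req#2 t=0s: ALLOW
  req#3 t=0s: ALLOW
  req#4 t=0s: ALLOW
  req#5 t=0s: ALLOW
  req#6 t=0s: DENY
  req#7 t=0s: DENY
  req#8 t=0s: DENY
  req#9 t=0s: DENY
  req#10 t=0s: DENY
  req#11 t=3s: ALLOW
  req#12 t=3s: ALLOW
  req#13 t=3s: ALLOW
  req#14 t=3s: ALLOW
  req#15 t=3s: ALLOW
  req#16 t=3s: DENY
  req#17 t=3s: DENY
  req#18 t=3s: DENY
  req#19 t=3s: DENY
  req#20 t=3s: DENY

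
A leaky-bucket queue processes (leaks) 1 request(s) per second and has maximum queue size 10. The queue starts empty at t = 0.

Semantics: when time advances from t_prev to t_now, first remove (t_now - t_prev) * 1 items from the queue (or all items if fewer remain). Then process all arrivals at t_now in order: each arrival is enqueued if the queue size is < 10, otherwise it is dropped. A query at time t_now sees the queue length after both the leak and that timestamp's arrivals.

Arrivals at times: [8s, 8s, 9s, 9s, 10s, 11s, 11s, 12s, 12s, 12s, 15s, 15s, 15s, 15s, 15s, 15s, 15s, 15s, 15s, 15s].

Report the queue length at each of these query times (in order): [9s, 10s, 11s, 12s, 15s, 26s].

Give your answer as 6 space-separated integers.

Answer: 3 3 4 6 10 0

Derivation:
Queue lengths at query times:
  query t=9s: backlog = 3
  query t=10s: backlog = 3
  query t=11s: backlog = 4
  query t=12s: backlog = 6
  query t=15s: backlog = 10
  query t=26s: backlog = 0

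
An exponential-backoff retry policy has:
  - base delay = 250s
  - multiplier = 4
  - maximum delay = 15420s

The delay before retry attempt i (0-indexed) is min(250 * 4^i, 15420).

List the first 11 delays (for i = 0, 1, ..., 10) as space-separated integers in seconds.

Answer: 250 1000 4000 15420 15420 15420 15420 15420 15420 15420 15420

Derivation:
Computing each delay:
  i=0: min(250*4^0, 15420) = 250
  i=1: min(250*4^1, 15420) = 1000
  i=2: min(250*4^2, 15420) = 4000
  i=3: min(250*4^3, 15420) = 15420
  i=4: min(250*4^4, 15420) = 15420
  i=5: min(250*4^5, 15420) = 15420
  i=6: min(250*4^6, 15420) = 15420
  i=7: min(250*4^7, 15420) = 15420
  i=8: min(250*4^8, 15420) = 15420
  i=9: min(250*4^9, 15420) = 15420
  i=10: min(250*4^10, 15420) = 15420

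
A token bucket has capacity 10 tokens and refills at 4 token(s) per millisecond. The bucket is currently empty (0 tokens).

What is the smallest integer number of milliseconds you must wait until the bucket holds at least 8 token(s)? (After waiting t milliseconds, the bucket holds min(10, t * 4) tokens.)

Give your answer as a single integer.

Answer: 2

Derivation:
Need t * 4 >= 8, so t >= 8/4.
Smallest integer t = ceil(8/4) = 2.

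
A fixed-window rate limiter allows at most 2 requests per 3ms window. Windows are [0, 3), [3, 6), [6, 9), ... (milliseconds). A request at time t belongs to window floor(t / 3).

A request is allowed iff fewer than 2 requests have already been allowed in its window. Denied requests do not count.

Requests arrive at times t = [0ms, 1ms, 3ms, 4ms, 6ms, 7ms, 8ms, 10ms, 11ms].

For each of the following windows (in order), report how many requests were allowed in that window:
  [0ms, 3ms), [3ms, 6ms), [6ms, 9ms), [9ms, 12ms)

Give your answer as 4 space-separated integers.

Answer: 2 2 2 2

Derivation:
Processing requests:
  req#1 t=0ms (window 0): ALLOW
  req#2 t=1ms (window 0): ALLOW
  req#3 t=3ms (window 1): ALLOW
  req#4 t=4ms (window 1): ALLOW
  req#5 t=6ms (window 2): ALLOW
  req#6 t=7ms (window 2): ALLOW
  req#7 t=8ms (window 2): DENY
  req#8 t=10ms (window 3): ALLOW
  req#9 t=11ms (window 3): ALLOW

Allowed counts by window: 2 2 2 2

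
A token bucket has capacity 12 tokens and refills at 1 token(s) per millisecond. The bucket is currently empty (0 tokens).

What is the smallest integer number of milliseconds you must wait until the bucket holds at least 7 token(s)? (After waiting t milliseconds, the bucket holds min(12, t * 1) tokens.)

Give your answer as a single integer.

Answer: 7

Derivation:
Need t * 1 >= 7, so t >= 7/1.
Smallest integer t = ceil(7/1) = 7.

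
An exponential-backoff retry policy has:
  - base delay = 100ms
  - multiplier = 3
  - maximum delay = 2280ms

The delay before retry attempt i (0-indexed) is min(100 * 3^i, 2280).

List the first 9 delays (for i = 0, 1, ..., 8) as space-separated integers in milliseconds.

Answer: 100 300 900 2280 2280 2280 2280 2280 2280

Derivation:
Computing each delay:
  i=0: min(100*3^0, 2280) = 100
  i=1: min(100*3^1, 2280) = 300
  i=2: min(100*3^2, 2280) = 900
  i=3: min(100*3^3, 2280) = 2280
  i=4: min(100*3^4, 2280) = 2280
  i=5: min(100*3^5, 2280) = 2280
  i=6: min(100*3^6, 2280) = 2280
  i=7: min(100*3^7, 2280) = 2280
  i=8: min(100*3^8, 2280) = 2280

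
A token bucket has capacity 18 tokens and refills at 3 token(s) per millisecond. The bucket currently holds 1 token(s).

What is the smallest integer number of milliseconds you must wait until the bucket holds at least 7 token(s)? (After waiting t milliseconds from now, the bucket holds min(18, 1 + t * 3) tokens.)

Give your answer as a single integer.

Need 1 + t * 3 >= 7, so t >= 6/3.
Smallest integer t = ceil(6/3) = 2.

Answer: 2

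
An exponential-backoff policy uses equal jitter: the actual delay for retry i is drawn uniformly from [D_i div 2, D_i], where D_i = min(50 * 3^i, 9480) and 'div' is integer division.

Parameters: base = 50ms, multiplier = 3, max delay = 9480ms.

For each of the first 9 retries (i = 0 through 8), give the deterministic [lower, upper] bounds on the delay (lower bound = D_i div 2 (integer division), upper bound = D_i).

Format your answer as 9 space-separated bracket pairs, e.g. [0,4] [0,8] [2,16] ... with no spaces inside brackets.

Computing bounds per retry:
  i=0: D_i=min(50*3^0,9480)=50, bounds=[25,50]
  i=1: D_i=min(50*3^1,9480)=150, bounds=[75,150]
  i=2: D_i=min(50*3^2,9480)=450, bounds=[225,450]
  i=3: D_i=min(50*3^3,9480)=1350, bounds=[675,1350]
  i=4: D_i=min(50*3^4,9480)=4050, bounds=[2025,4050]
  i=5: D_i=min(50*3^5,9480)=9480, bounds=[4740,9480]
  i=6: D_i=min(50*3^6,9480)=9480, bounds=[4740,9480]
  i=7: D_i=min(50*3^7,9480)=9480, bounds=[4740,9480]
  i=8: D_i=min(50*3^8,9480)=9480, bounds=[4740,9480]

Answer: [25,50] [75,150] [225,450] [675,1350] [2025,4050] [4740,9480] [4740,9480] [4740,9480] [4740,9480]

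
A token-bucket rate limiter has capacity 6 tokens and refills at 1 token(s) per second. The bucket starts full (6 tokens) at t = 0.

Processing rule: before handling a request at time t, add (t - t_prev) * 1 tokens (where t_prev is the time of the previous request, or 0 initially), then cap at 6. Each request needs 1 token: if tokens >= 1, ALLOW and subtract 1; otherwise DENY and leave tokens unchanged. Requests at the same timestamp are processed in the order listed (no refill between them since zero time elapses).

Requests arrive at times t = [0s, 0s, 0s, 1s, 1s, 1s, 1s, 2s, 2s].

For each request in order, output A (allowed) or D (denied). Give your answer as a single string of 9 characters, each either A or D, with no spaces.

Answer: AAAAAAAAD

Derivation:
Simulating step by step:
  req#1 t=0s: ALLOW
  req#2 t=0s: ALLOW
  req#3 t=0s: ALLOW
  req#4 t=1s: ALLOW
  req#5 t=1s: ALLOW
  req#6 t=1s: ALLOW
  req#7 t=1s: ALLOW
  req#8 t=2s: ALLOW
  req#9 t=2s: DENY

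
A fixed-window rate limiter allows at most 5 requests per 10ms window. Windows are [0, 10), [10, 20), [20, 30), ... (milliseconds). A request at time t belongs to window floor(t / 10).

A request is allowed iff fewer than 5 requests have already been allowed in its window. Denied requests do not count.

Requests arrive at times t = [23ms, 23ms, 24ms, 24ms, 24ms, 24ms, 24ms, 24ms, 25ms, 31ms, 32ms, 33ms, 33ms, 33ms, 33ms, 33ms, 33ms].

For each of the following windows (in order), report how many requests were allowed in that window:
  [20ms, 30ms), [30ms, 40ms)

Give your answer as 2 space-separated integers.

Processing requests:
  req#1 t=23ms (window 2): ALLOW
  req#2 t=23ms (window 2): ALLOW
  req#3 t=24ms (window 2): ALLOW
  req#4 t=24ms (window 2): ALLOW
  req#5 t=24ms (window 2): ALLOW
  req#6 t=24ms (window 2): DENY
  req#7 t=24ms (window 2): DENY
  req#8 t=24ms (window 2): DENY
  req#9 t=25ms (window 2): DENY
  req#10 t=31ms (window 3): ALLOW
  req#11 t=32ms (window 3): ALLOW
  req#12 t=33ms (window 3): ALLOW
  req#13 t=33ms (window 3): ALLOW
  req#14 t=33ms (window 3): ALLOW
  req#15 t=33ms (window 3): DENY
  req#16 t=33ms (window 3): DENY
  req#17 t=33ms (window 3): DENY

Allowed counts by window: 5 5

Answer: 5 5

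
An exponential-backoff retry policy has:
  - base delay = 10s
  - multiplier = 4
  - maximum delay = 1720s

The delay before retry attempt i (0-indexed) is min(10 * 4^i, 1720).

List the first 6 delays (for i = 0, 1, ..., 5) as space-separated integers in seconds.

Computing each delay:
  i=0: min(10*4^0, 1720) = 10
  i=1: min(10*4^1, 1720) = 40
  i=2: min(10*4^2, 1720) = 160
  i=3: min(10*4^3, 1720) = 640
  i=4: min(10*4^4, 1720) = 1720
  i=5: min(10*4^5, 1720) = 1720

Answer: 10 40 160 640 1720 1720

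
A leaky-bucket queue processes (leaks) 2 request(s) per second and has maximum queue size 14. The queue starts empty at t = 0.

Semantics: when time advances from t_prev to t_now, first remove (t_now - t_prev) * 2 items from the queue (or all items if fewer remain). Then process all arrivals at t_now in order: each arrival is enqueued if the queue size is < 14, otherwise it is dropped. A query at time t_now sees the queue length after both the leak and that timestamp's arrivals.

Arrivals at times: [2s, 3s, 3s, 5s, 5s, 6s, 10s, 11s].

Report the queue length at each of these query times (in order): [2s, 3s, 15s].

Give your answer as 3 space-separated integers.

Queue lengths at query times:
  query t=2s: backlog = 1
  query t=3s: backlog = 2
  query t=15s: backlog = 0

Answer: 1 2 0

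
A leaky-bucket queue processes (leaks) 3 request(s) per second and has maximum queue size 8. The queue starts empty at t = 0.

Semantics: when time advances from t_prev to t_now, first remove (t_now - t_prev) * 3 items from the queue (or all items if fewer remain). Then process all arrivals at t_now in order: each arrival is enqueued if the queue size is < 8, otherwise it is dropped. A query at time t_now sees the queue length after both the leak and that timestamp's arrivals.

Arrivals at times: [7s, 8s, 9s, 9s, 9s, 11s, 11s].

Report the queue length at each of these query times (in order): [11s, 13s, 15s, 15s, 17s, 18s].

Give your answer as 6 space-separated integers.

Answer: 2 0 0 0 0 0

Derivation:
Queue lengths at query times:
  query t=11s: backlog = 2
  query t=13s: backlog = 0
  query t=15s: backlog = 0
  query t=15s: backlog = 0
  query t=17s: backlog = 0
  query t=18s: backlog = 0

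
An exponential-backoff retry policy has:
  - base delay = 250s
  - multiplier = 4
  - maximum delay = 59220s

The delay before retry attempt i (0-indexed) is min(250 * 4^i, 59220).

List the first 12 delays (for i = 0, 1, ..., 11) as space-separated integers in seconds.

Answer: 250 1000 4000 16000 59220 59220 59220 59220 59220 59220 59220 59220

Derivation:
Computing each delay:
  i=0: min(250*4^0, 59220) = 250
  i=1: min(250*4^1, 59220) = 1000
  i=2: min(250*4^2, 59220) = 4000
  i=3: min(250*4^3, 59220) = 16000
  i=4: min(250*4^4, 59220) = 59220
  i=5: min(250*4^5, 59220) = 59220
  i=6: min(250*4^6, 59220) = 59220
  i=7: min(250*4^7, 59220) = 59220
  i=8: min(250*4^8, 59220) = 59220
  i=9: min(250*4^9, 59220) = 59220
  i=10: min(250*4^10, 59220) = 59220
  i=11: min(250*4^11, 59220) = 59220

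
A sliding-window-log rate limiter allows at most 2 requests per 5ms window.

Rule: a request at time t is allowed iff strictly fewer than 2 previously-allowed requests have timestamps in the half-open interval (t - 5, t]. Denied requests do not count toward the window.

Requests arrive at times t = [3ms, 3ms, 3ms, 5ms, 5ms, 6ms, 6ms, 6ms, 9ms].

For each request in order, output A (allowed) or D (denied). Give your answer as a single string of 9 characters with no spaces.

Tracking allowed requests in the window:
  req#1 t=3ms: ALLOW
  req#2 t=3ms: ALLOW
  req#3 t=3ms: DENY
  req#4 t=5ms: DENY
  req#5 t=5ms: DENY
  req#6 t=6ms: DENY
  req#7 t=6ms: DENY
  req#8 t=6ms: DENY
  req#9 t=9ms: ALLOW

Answer: AADDDDDDA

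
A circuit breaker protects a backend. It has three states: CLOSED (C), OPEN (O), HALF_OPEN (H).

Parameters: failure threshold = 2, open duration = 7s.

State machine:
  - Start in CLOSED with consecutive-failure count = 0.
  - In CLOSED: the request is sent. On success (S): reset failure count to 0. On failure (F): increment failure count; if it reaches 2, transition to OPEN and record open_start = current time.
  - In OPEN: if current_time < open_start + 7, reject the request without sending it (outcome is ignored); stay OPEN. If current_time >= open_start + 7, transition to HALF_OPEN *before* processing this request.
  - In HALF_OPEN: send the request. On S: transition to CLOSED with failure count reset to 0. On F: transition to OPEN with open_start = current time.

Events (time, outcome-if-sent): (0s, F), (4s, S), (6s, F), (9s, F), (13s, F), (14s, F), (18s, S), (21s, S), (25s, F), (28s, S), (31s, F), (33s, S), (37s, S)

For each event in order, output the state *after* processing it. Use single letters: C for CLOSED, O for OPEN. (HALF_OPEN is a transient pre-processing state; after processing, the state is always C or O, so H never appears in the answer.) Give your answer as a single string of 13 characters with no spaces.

State after each event:
  event#1 t=0s outcome=F: state=CLOSED
  event#2 t=4s outcome=S: state=CLOSED
  event#3 t=6s outcome=F: state=CLOSED
  event#4 t=9s outcome=F: state=OPEN
  event#5 t=13s outcome=F: state=OPEN
  event#6 t=14s outcome=F: state=OPEN
  event#7 t=18s outcome=S: state=CLOSED
  event#8 t=21s outcome=S: state=CLOSED
  event#9 t=25s outcome=F: state=CLOSED
  event#10 t=28s outcome=S: state=CLOSED
  event#11 t=31s outcome=F: state=CLOSED
  event#12 t=33s outcome=S: state=CLOSED
  event#13 t=37s outcome=S: state=CLOSED

Answer: CCCOOOCCCCCCC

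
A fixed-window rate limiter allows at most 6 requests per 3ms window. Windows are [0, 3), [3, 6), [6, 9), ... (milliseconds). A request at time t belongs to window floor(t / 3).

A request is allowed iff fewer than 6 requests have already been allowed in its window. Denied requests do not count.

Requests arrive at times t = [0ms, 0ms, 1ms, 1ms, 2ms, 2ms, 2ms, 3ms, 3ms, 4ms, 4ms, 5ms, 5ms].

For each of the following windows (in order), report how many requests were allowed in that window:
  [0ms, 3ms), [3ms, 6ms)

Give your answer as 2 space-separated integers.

Answer: 6 6

Derivation:
Processing requests:
  req#1 t=0ms (window 0): ALLOW
  req#2 t=0ms (window 0): ALLOW
  req#3 t=1ms (window 0): ALLOW
  req#4 t=1ms (window 0): ALLOW
  req#5 t=2ms (window 0): ALLOW
  req#6 t=2ms (window 0): ALLOW
  req#7 t=2ms (window 0): DENY
  req#8 t=3ms (window 1): ALLOW
  req#9 t=3ms (window 1): ALLOW
  req#10 t=4ms (window 1): ALLOW
  req#11 t=4ms (window 1): ALLOW
  req#12 t=5ms (window 1): ALLOW
  req#13 t=5ms (window 1): ALLOW

Allowed counts by window: 6 6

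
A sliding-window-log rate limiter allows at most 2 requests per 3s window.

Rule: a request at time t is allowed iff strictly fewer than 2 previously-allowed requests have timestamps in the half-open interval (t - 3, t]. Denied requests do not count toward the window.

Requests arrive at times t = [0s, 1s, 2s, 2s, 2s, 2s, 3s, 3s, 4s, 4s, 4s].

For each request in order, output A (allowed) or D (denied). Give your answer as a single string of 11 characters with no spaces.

Answer: AADDDDADADD

Derivation:
Tracking allowed requests in the window:
  req#1 t=0s: ALLOW
  req#2 t=1s: ALLOW
  req#3 t=2s: DENY
  req#4 t=2s: DENY
  req#5 t=2s: DENY
  req#6 t=2s: DENY
  req#7 t=3s: ALLOW
  req#8 t=3s: DENY
  req#9 t=4s: ALLOW
  req#10 t=4s: DENY
  req#11 t=4s: DENY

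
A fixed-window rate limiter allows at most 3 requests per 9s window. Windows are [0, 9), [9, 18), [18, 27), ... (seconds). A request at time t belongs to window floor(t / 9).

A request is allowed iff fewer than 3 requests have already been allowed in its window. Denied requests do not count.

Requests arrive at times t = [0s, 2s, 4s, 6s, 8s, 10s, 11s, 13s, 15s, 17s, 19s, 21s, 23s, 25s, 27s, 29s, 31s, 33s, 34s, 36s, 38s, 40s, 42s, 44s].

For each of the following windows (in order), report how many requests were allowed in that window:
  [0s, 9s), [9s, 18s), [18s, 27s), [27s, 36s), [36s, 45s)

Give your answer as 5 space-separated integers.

Processing requests:
  req#1 t=0s (window 0): ALLOW
  req#2 t=2s (window 0): ALLOW
  req#3 t=4s (window 0): ALLOW
  req#4 t=6s (window 0): DENY
  req#5 t=8s (window 0): DENY
  req#6 t=10s (window 1): ALLOW
  req#7 t=11s (window 1): ALLOW
  req#8 t=13s (window 1): ALLOW
  req#9 t=15s (window 1): DENY
  req#10 t=17s (window 1): DENY
  req#11 t=19s (window 2): ALLOW
  req#12 t=21s (window 2): ALLOW
  req#13 t=23s (window 2): ALLOW
  req#14 t=25s (window 2): DENY
  req#15 t=27s (window 3): ALLOW
  req#16 t=29s (window 3): ALLOW
  req#17 t=31s (window 3): ALLOW
  req#18 t=33s (window 3): DENY
  req#19 t=34s (window 3): DENY
  req#20 t=36s (window 4): ALLOW
  req#21 t=38s (window 4): ALLOW
  req#22 t=40s (window 4): ALLOW
  req#23 t=42s (window 4): DENY
  req#24 t=44s (window 4): DENY

Allowed counts by window: 3 3 3 3 3

Answer: 3 3 3 3 3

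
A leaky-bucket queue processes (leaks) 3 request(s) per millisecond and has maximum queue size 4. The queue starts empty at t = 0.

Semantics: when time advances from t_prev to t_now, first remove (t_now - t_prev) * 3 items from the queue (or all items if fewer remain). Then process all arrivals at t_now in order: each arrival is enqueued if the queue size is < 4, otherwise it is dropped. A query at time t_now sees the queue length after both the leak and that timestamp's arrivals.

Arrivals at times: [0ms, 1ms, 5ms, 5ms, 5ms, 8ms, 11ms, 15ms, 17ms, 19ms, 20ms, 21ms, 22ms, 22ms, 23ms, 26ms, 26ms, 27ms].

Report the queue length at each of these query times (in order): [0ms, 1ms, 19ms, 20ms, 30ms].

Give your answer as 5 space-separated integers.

Queue lengths at query times:
  query t=0ms: backlog = 1
  query t=1ms: backlog = 1
  query t=19ms: backlog = 1
  query t=20ms: backlog = 1
  query t=30ms: backlog = 0

Answer: 1 1 1 1 0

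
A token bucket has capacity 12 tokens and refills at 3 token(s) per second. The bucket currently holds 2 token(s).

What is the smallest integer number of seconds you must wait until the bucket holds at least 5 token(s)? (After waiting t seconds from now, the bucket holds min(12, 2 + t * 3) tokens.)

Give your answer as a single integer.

Need 2 + t * 3 >= 5, so t >= 3/3.
Smallest integer t = ceil(3/3) = 1.

Answer: 1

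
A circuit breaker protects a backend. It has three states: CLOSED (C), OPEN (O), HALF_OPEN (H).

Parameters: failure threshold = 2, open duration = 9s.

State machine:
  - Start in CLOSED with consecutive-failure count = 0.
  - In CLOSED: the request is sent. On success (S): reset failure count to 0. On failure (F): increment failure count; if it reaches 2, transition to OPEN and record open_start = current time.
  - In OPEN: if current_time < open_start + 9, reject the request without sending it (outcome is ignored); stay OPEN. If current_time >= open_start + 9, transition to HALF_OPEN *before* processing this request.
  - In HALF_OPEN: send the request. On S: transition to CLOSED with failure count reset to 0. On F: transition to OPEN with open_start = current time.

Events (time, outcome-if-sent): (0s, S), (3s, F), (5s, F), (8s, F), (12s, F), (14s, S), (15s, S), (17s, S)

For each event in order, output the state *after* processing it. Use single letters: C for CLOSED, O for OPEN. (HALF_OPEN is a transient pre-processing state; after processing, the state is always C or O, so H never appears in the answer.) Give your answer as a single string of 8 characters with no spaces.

State after each event:
  event#1 t=0s outcome=S: state=CLOSED
  event#2 t=3s outcome=F: state=CLOSED
  event#3 t=5s outcome=F: state=OPEN
  event#4 t=8s outcome=F: state=OPEN
  event#5 t=12s outcome=F: state=OPEN
  event#6 t=14s outcome=S: state=CLOSED
  event#7 t=15s outcome=S: state=CLOSED
  event#8 t=17s outcome=S: state=CLOSED

Answer: CCOOOCCC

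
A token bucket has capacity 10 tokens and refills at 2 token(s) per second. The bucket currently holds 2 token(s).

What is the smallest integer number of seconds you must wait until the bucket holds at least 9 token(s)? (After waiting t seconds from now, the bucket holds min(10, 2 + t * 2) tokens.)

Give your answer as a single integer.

Need 2 + t * 2 >= 9, so t >= 7/2.
Smallest integer t = ceil(7/2) = 4.

Answer: 4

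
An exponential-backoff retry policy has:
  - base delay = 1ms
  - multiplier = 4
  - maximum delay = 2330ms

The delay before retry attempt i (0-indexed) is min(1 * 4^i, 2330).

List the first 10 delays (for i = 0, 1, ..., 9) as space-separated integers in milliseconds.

Computing each delay:
  i=0: min(1*4^0, 2330) = 1
  i=1: min(1*4^1, 2330) = 4
  i=2: min(1*4^2, 2330) = 16
  i=3: min(1*4^3, 2330) = 64
  i=4: min(1*4^4, 2330) = 256
  i=5: min(1*4^5, 2330) = 1024
  i=6: min(1*4^6, 2330) = 2330
  i=7: min(1*4^7, 2330) = 2330
  i=8: min(1*4^8, 2330) = 2330
  i=9: min(1*4^9, 2330) = 2330

Answer: 1 4 16 64 256 1024 2330 2330 2330 2330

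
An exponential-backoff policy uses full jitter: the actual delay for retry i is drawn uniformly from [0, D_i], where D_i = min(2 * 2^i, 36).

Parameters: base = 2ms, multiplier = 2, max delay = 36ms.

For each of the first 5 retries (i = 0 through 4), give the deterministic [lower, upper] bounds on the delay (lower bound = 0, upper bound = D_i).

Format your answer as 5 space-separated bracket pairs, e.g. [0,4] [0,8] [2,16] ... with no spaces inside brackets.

Answer: [0,2] [0,4] [0,8] [0,16] [0,32]

Derivation:
Computing bounds per retry:
  i=0: D_i=min(2*2^0,36)=2, bounds=[0,2]
  i=1: D_i=min(2*2^1,36)=4, bounds=[0,4]
  i=2: D_i=min(2*2^2,36)=8, bounds=[0,8]
  i=3: D_i=min(2*2^3,36)=16, bounds=[0,16]
  i=4: D_i=min(2*2^4,36)=32, bounds=[0,32]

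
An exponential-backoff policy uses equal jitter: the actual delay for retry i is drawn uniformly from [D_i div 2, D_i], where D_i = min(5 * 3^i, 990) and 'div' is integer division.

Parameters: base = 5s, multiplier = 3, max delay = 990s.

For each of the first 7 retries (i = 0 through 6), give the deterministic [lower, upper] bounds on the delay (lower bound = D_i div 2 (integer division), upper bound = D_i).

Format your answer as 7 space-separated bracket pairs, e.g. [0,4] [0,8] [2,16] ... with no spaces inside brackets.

Computing bounds per retry:
  i=0: D_i=min(5*3^0,990)=5, bounds=[2,5]
  i=1: D_i=min(5*3^1,990)=15, bounds=[7,15]
  i=2: D_i=min(5*3^2,990)=45, bounds=[22,45]
  i=3: D_i=min(5*3^3,990)=135, bounds=[67,135]
  i=4: D_i=min(5*3^4,990)=405, bounds=[202,405]
  i=5: D_i=min(5*3^5,990)=990, bounds=[495,990]
  i=6: D_i=min(5*3^6,990)=990, bounds=[495,990]

Answer: [2,5] [7,15] [22,45] [67,135] [202,405] [495,990] [495,990]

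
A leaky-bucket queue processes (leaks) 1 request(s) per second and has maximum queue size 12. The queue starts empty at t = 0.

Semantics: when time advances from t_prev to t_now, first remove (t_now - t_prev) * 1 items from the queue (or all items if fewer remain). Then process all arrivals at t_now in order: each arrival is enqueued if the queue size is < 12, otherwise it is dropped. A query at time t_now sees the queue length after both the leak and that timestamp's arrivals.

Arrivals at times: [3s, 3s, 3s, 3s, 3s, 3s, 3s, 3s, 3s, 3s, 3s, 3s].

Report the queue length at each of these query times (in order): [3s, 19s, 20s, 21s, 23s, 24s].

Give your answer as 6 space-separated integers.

Queue lengths at query times:
  query t=3s: backlog = 12
  query t=19s: backlog = 0
  query t=20s: backlog = 0
  query t=21s: backlog = 0
  query t=23s: backlog = 0
  query t=24s: backlog = 0

Answer: 12 0 0 0 0 0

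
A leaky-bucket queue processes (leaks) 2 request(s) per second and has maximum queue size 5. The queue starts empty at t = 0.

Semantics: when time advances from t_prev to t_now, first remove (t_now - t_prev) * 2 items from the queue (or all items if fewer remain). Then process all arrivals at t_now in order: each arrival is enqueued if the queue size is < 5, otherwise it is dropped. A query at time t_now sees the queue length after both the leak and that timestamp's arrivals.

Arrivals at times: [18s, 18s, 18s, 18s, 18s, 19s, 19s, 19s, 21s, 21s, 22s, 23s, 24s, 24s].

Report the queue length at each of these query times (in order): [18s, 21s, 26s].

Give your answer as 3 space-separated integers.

Answer: 5 3 0

Derivation:
Queue lengths at query times:
  query t=18s: backlog = 5
  query t=21s: backlog = 3
  query t=26s: backlog = 0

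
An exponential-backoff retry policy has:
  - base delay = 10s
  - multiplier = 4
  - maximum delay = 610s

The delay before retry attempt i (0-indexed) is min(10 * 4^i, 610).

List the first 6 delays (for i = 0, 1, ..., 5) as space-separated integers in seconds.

Computing each delay:
  i=0: min(10*4^0, 610) = 10
  i=1: min(10*4^1, 610) = 40
  i=2: min(10*4^2, 610) = 160
  i=3: min(10*4^3, 610) = 610
  i=4: min(10*4^4, 610) = 610
  i=5: min(10*4^5, 610) = 610

Answer: 10 40 160 610 610 610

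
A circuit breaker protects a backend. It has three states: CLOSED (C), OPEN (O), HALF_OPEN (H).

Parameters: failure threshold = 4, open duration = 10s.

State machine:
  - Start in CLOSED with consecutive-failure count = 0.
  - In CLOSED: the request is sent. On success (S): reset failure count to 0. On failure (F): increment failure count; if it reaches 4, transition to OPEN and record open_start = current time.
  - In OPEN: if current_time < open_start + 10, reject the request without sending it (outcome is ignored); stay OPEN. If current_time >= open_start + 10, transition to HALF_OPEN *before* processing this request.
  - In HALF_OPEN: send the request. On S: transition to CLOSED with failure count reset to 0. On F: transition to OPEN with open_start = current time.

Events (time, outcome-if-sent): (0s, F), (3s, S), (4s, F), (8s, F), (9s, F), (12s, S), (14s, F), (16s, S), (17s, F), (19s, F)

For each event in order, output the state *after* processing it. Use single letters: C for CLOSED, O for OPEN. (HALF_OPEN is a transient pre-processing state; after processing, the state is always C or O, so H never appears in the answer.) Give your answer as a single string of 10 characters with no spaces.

Answer: CCCCCCCCCC

Derivation:
State after each event:
  event#1 t=0s outcome=F: state=CLOSED
  event#2 t=3s outcome=S: state=CLOSED
  event#3 t=4s outcome=F: state=CLOSED
  event#4 t=8s outcome=F: state=CLOSED
  event#5 t=9s outcome=F: state=CLOSED
  event#6 t=12s outcome=S: state=CLOSED
  event#7 t=14s outcome=F: state=CLOSED
  event#8 t=16s outcome=S: state=CLOSED
  event#9 t=17s outcome=F: state=CLOSED
  event#10 t=19s outcome=F: state=CLOSED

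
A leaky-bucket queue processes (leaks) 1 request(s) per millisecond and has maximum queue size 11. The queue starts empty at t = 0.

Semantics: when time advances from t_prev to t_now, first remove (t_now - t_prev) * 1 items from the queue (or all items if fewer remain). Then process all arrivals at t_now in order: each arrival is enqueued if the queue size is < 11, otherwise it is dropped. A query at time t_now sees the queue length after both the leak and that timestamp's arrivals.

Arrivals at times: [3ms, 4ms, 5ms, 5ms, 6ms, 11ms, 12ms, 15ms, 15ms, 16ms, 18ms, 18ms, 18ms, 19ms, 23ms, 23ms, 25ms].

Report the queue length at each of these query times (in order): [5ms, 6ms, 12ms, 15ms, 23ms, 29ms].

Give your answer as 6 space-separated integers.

Answer: 2 2 1 2 2 0

Derivation:
Queue lengths at query times:
  query t=5ms: backlog = 2
  query t=6ms: backlog = 2
  query t=12ms: backlog = 1
  query t=15ms: backlog = 2
  query t=23ms: backlog = 2
  query t=29ms: backlog = 0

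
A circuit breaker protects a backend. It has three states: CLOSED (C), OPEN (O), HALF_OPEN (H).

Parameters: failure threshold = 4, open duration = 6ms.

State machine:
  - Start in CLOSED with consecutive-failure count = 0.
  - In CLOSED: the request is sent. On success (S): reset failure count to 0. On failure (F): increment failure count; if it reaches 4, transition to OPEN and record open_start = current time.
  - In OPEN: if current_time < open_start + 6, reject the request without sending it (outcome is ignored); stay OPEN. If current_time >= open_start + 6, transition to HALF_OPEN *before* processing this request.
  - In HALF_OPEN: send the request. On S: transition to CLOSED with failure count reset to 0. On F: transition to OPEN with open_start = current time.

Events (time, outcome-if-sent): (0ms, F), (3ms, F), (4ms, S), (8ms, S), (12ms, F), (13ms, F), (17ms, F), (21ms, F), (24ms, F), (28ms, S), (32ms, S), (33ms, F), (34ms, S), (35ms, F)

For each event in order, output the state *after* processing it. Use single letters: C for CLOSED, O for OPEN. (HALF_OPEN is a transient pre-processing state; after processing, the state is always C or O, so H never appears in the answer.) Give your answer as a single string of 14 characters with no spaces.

State after each event:
  event#1 t=0ms outcome=F: state=CLOSED
  event#2 t=3ms outcome=F: state=CLOSED
  event#3 t=4ms outcome=S: state=CLOSED
  event#4 t=8ms outcome=S: state=CLOSED
  event#5 t=12ms outcome=F: state=CLOSED
  event#6 t=13ms outcome=F: state=CLOSED
  event#7 t=17ms outcome=F: state=CLOSED
  event#8 t=21ms outcome=F: state=OPEN
  event#9 t=24ms outcome=F: state=OPEN
  event#10 t=28ms outcome=S: state=CLOSED
  event#11 t=32ms outcome=S: state=CLOSED
  event#12 t=33ms outcome=F: state=CLOSED
  event#13 t=34ms outcome=S: state=CLOSED
  event#14 t=35ms outcome=F: state=CLOSED

Answer: CCCCCCCOOCCCCC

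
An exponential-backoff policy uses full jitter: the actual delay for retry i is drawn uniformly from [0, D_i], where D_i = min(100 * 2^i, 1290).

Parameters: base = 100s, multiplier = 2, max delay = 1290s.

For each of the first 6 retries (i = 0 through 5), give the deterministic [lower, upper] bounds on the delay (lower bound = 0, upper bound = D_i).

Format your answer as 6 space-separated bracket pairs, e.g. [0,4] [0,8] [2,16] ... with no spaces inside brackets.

Answer: [0,100] [0,200] [0,400] [0,800] [0,1290] [0,1290]

Derivation:
Computing bounds per retry:
  i=0: D_i=min(100*2^0,1290)=100, bounds=[0,100]
  i=1: D_i=min(100*2^1,1290)=200, bounds=[0,200]
  i=2: D_i=min(100*2^2,1290)=400, bounds=[0,400]
  i=3: D_i=min(100*2^3,1290)=800, bounds=[0,800]
  i=4: D_i=min(100*2^4,1290)=1290, bounds=[0,1290]
  i=5: D_i=min(100*2^5,1290)=1290, bounds=[0,1290]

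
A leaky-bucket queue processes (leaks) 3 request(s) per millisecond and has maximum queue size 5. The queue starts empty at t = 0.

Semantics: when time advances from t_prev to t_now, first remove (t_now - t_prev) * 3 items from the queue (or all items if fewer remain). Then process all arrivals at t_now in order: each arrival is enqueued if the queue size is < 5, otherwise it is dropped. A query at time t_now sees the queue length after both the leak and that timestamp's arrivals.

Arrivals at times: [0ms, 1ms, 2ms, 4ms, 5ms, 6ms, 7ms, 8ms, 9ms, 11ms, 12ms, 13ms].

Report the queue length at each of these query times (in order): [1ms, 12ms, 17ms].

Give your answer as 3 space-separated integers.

Answer: 1 1 0

Derivation:
Queue lengths at query times:
  query t=1ms: backlog = 1
  query t=12ms: backlog = 1
  query t=17ms: backlog = 0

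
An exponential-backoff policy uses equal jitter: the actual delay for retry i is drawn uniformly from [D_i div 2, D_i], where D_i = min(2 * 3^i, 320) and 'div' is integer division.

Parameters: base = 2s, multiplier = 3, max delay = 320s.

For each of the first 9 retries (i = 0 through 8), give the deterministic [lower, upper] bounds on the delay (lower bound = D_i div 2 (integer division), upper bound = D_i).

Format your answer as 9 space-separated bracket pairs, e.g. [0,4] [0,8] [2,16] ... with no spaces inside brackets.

Computing bounds per retry:
  i=0: D_i=min(2*3^0,320)=2, bounds=[1,2]
  i=1: D_i=min(2*3^1,320)=6, bounds=[3,6]
  i=2: D_i=min(2*3^2,320)=18, bounds=[9,18]
  i=3: D_i=min(2*3^3,320)=54, bounds=[27,54]
  i=4: D_i=min(2*3^4,320)=162, bounds=[81,162]
  i=5: D_i=min(2*3^5,320)=320, bounds=[160,320]
  i=6: D_i=min(2*3^6,320)=320, bounds=[160,320]
  i=7: D_i=min(2*3^7,320)=320, bounds=[160,320]
  i=8: D_i=min(2*3^8,320)=320, bounds=[160,320]

Answer: [1,2] [3,6] [9,18] [27,54] [81,162] [160,320] [160,320] [160,320] [160,320]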